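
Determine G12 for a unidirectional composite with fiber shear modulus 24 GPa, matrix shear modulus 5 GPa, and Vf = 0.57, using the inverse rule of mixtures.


1/G12 = Vf/Gf + (1-Vf)/Gm = 0.57/24 + 0.43/5
G12 = 9.11 GPa

9.11 GPa


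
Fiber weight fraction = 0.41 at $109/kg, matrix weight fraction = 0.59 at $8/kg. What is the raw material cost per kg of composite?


Cost = cost_f*Wf + cost_m*Wm = 109*0.41 + 8*0.59 = $49.41/kg

$49.41/kg


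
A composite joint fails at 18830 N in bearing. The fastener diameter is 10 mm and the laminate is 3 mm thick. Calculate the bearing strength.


sigma_br = F/(d*h) = 18830/(10*3) = 627.7 MPa

627.7 MPa


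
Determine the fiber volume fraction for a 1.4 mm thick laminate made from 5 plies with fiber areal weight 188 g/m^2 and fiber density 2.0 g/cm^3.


Vf = n * FAW / (rho_f * h * 1000) = 5 * 188 / (2.0 * 1.4 * 1000) = 0.3357

0.3357


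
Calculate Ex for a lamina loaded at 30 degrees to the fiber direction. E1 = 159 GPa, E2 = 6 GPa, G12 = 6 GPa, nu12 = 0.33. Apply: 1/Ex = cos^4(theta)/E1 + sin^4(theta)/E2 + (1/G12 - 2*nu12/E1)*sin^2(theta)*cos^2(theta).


cos^4(30) = 0.5625, sin^4(30) = 0.0625, sin^2(30)*cos^2(30) = 0.1875
1/G12 - 2*nu12/E1 = 1/6 - 2*0.33/159 = 0.162516 GPa^-1
1/Ex = 0.5625/159 + 0.0625/6 + 0.162516*0.1875 = 0.0444261 GPa^-1
Ex = 22.51 GPa

22.51 GPa


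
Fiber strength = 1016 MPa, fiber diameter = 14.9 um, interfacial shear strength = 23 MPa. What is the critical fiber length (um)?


Lc = sigma_f * d / (2 * tau_i) = 1016 * 14.9 / (2 * 23) = 329.1 um

329.1 um


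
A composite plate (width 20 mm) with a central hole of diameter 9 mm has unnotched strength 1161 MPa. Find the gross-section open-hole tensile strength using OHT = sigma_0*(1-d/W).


OHT = sigma_0*(1-d/W) = 1161*(1-9/20) = 638.6 MPa

638.6 MPa


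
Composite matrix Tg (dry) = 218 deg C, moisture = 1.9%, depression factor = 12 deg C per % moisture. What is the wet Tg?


Tg_wet = Tg_dry - k*moisture = 218 - 12*1.9 = 195.2 deg C

195.2 deg C


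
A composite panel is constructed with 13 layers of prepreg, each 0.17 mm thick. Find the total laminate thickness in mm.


h = n * t_ply = 13 * 0.17 = 2.21 mm

2.21 mm


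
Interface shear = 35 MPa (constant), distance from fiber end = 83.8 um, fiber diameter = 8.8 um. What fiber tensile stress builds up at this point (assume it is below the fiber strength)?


Force balance: sigma_f * (pi*d^2/4) = tau * (pi*d) * x  ->  sigma_f = 4 * tau * x / d
sigma_f = 4 * 35 * 83.8 / 8.8 = 1333.2 MPa

1333.2 MPa


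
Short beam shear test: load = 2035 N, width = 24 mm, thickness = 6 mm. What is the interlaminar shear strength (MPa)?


ILSS = 3F/(4bh) = 3*2035/(4*24*6) = 10.6 MPa

10.6 MPa


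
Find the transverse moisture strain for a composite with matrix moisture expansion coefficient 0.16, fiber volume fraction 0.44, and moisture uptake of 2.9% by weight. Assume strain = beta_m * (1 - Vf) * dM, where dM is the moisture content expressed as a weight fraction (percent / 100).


dM = 2.9/100 = 0.029
strain = beta_m * (1-Vf) * dM = 0.16 * 0.56 * 0.029 = 0.0025984

0.0025984


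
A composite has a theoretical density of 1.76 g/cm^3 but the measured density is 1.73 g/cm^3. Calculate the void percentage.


Void% = (rho_theo - rho_actual)/rho_theo * 100 = (1.76 - 1.73)/1.76 * 100 = 1.7%

1.7%


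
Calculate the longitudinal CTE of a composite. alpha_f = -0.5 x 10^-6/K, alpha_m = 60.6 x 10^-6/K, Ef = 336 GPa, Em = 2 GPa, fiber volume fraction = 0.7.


E1 = Ef*Vf + Em*(1-Vf) = 235.8
alpha_1 = (alpha_f*Ef*Vf + alpha_m*Em*(1-Vf))/E1 = -0.34 x 10^-6/K

-0.34 x 10^-6/K


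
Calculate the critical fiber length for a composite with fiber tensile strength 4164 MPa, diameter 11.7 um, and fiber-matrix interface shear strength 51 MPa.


Lc = sigma_f * d / (2 * tau_i) = 4164 * 11.7 / (2 * 51) = 477.6 um

477.6 um


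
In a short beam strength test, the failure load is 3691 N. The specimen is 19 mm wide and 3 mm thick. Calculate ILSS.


ILSS = 3F/(4bh) = 3*3691/(4*19*3) = 48.57 MPa

48.57 MPa


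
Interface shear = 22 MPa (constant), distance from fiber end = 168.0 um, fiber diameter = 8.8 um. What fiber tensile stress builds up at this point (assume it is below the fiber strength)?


Force balance: sigma_f * (pi*d^2/4) = tau * (pi*d) * x  ->  sigma_f = 4 * tau * x / d
sigma_f = 4 * 22 * 168.0 / 8.8 = 1680.0 MPa

1680.0 MPa


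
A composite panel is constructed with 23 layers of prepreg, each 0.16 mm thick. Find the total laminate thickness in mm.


h = n * t_ply = 23 * 0.16 = 3.68 mm

3.68 mm


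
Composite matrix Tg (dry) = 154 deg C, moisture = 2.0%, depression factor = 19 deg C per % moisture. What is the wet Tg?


Tg_wet = Tg_dry - k*moisture = 154 - 19*2.0 = 116.0 deg C

116.0 deg C


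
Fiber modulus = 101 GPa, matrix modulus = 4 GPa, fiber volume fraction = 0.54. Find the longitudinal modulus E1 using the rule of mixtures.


E1 = Ef*Vf + Em*(1-Vf) = 101*0.54 + 4*0.46 = 56.38 GPa

56.38 GPa


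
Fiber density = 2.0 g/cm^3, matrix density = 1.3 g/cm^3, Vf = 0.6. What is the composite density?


rho_c = rho_f*Vf + rho_m*(1-Vf) = 2.0*0.6 + 1.3*0.4 = 1.72 g/cm^3

1.72 g/cm^3


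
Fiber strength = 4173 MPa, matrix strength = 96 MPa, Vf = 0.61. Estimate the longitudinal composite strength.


sigma_1 = sigma_f*Vf + sigma_m*(1-Vf) = 4173*0.61 + 96*0.39 = 2583.0 MPa

2583.0 MPa


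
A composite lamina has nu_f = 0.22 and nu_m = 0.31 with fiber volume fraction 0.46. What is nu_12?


nu_12 = nu_f*Vf + nu_m*(1-Vf) = 0.22*0.46 + 0.31*0.54 = 0.2686

0.2686


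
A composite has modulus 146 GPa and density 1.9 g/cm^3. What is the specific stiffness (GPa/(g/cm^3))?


Specific stiffness = E/rho = 146/1.9 = 76.8 GPa/(g/cm^3)

76.8 GPa/(g/cm^3)


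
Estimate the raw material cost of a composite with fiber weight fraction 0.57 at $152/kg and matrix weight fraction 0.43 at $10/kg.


Cost = cost_f*Wf + cost_m*Wm = 152*0.57 + 10*0.43 = $90.94/kg

$90.94/kg


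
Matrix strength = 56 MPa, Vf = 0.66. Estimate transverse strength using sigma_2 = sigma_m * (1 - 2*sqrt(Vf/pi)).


factor = 1 - 2*sqrt(0.66/pi) = 0.0833
sigma_2 = 56 * 0.0833 = 4.66 MPa

4.66 MPa


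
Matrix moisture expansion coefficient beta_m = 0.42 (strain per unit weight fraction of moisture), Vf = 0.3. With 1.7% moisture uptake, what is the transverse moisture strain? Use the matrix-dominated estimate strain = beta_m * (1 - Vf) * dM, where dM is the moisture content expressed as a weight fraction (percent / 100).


dM = 1.7/100 = 0.017
strain = beta_m * (1-Vf) * dM = 0.42 * 0.7 * 0.017 = 0.004998

0.004998


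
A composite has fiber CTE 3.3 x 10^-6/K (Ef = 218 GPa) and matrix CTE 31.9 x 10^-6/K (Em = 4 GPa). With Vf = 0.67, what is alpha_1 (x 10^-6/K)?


E1 = Ef*Vf + Em*(1-Vf) = 147.38
alpha_1 = (alpha_f*Ef*Vf + alpha_m*Em*(1-Vf))/E1 = 3.56 x 10^-6/K

3.56 x 10^-6/K


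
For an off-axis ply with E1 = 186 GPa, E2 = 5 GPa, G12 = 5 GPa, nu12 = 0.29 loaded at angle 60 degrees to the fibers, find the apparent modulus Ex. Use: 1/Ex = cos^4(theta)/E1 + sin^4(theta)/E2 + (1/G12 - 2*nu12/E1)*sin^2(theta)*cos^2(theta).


cos^4(60) = 0.0625, sin^4(60) = 0.5625, sin^2(60)*cos^2(60) = 0.1875
1/G12 - 2*nu12/E1 = 1/5 - 2*0.29/186 = 0.196882 GPa^-1
1/Ex = 0.0625/186 + 0.5625/5 + 0.196882*0.1875 = 0.1497513 GPa^-1
Ex = 6.68 GPa

6.68 GPa


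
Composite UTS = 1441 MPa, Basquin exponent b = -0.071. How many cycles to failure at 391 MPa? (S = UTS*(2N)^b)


N = 0.5 * (S/UTS)^(1/b) = 0.5 * (391/1441)^(1/-0.071) = 4.7606e+07 cycles

4.7606e+07 cycles


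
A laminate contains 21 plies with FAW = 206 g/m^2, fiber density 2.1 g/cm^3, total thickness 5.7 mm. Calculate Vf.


Vf = n * FAW / (rho_f * h * 1000) = 21 * 206 / (2.1 * 5.7 * 1000) = 0.3614

0.3614


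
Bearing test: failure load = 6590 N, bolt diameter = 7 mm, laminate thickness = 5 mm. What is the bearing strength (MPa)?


sigma_br = F/(d*h) = 6590/(7*5) = 188.3 MPa

188.3 MPa


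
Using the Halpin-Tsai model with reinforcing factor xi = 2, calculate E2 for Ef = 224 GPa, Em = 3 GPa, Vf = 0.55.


eta = (Ef/Em - 1)/(Ef/Em + xi) = (74.6667 - 1)/(74.6667 + 2) = 0.9609
E2 = Em*(1+xi*eta*Vf)/(1-eta*Vf) = 13.09 GPa

13.09 GPa


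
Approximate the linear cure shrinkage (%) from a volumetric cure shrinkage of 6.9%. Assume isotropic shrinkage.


Linear shrinkage ≈ vol_shrink/3 = 6.9/3 = 2.3%

2.3%


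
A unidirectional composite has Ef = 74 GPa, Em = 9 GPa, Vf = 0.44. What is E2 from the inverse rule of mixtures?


1/E2 = Vf/Ef + (1-Vf)/Em = 0.44/74 + 0.56/9
E2 = 14.67 GPa

14.67 GPa


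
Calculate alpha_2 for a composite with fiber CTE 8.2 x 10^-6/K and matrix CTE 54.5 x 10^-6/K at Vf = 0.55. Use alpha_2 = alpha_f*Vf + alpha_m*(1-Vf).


alpha_2 = alpha_f*Vf + alpha_m*(1-Vf) = 8.2*0.55 + 54.5*0.45 = 29.0 x 10^-6/K

29.0 x 10^-6/K


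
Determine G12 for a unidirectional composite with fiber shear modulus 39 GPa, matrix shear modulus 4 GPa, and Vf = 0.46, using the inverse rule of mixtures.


1/G12 = Vf/Gf + (1-Vf)/Gm = 0.46/39 + 0.54/4
G12 = 6.81 GPa

6.81 GPa


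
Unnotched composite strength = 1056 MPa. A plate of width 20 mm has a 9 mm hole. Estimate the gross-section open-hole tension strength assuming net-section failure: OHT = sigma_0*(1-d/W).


OHT = sigma_0*(1-d/W) = 1056*(1-9/20) = 580.8 MPa

580.8 MPa


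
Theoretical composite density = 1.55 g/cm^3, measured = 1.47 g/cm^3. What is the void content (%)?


Void% = (rho_theo - rho_actual)/rho_theo * 100 = (1.55 - 1.47)/1.55 * 100 = 5.16%

5.16%


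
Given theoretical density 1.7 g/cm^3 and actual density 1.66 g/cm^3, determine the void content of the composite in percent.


Void% = (rho_theo - rho_actual)/rho_theo * 100 = (1.7 - 1.66)/1.7 * 100 = 2.35%

2.35%


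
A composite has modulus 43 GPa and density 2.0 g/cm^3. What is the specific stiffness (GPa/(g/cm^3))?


Specific stiffness = E/rho = 43/2.0 = 21.5 GPa/(g/cm^3)

21.5 GPa/(g/cm^3)


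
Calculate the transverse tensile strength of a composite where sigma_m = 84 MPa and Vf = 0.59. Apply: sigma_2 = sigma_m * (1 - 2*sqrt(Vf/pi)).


factor = 1 - 2*sqrt(0.59/pi) = 0.1333
sigma_2 = 84 * 0.1333 = 11.2 MPa

11.2 MPa


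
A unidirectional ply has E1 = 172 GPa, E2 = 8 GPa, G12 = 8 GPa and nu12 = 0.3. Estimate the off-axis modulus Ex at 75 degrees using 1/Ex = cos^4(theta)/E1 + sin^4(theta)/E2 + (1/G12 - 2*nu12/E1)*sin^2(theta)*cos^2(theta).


cos^4(75) = 0.004487, sin^4(75) = 0.870513, sin^2(75)*cos^2(75) = 0.0625
1/G12 - 2*nu12/E1 = 1/8 - 2*0.3/172 = 0.121512 GPa^-1
1/Ex = 0.004487/172 + 0.870513/8 + 0.121512*0.0625 = 0.1164347 GPa^-1
Ex = 8.59 GPa

8.59 GPa


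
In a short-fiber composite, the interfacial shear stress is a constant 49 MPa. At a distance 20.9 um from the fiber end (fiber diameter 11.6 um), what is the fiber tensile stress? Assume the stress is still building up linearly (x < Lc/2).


Force balance: sigma_f * (pi*d^2/4) = tau * (pi*d) * x  ->  sigma_f = 4 * tau * x / d
sigma_f = 4 * 49 * 20.9 / 11.6 = 353.1 MPa

353.1 MPa


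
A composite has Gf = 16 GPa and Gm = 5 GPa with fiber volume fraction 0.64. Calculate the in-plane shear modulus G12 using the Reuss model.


1/G12 = Vf/Gf + (1-Vf)/Gm = 0.64/16 + 0.36/5
G12 = 8.93 GPa

8.93 GPa


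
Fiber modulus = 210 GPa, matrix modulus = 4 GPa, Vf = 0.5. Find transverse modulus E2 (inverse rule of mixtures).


1/E2 = Vf/Ef + (1-Vf)/Em = 0.5/210 + 0.5/4
E2 = 7.85 GPa

7.85 GPa


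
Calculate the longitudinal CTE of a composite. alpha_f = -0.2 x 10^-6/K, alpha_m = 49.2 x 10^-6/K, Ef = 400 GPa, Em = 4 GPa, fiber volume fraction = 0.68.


E1 = Ef*Vf + Em*(1-Vf) = 273.28
alpha_1 = (alpha_f*Ef*Vf + alpha_m*Em*(1-Vf))/E1 = 0.03 x 10^-6/K

0.03 x 10^-6/K


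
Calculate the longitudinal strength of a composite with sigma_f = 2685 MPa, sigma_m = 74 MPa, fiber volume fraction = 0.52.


sigma_1 = sigma_f*Vf + sigma_m*(1-Vf) = 2685*0.52 + 74*0.48 = 1431.7 MPa

1431.7 MPa


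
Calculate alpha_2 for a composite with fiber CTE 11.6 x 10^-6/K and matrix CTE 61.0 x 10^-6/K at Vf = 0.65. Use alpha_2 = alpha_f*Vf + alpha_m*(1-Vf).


alpha_2 = alpha_f*Vf + alpha_m*(1-Vf) = 11.6*0.65 + 61.0*0.35 = 28.9 x 10^-6/K

28.9 x 10^-6/K


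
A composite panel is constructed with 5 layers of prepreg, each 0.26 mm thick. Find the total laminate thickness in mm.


h = n * t_ply = 5 * 0.26 = 1.3 mm

1.3 mm


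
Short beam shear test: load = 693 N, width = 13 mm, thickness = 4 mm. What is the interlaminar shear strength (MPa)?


ILSS = 3F/(4bh) = 3*693/(4*13*4) = 10.0 MPa

10.0 MPa


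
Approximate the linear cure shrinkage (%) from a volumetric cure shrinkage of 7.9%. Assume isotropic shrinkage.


Linear shrinkage ≈ vol_shrink/3 = 7.9/3 = 2.633%

2.633%


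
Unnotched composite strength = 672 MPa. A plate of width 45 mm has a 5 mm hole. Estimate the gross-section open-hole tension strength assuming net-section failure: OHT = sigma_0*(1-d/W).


OHT = sigma_0*(1-d/W) = 672*(1-5/45) = 597.3 MPa

597.3 MPa


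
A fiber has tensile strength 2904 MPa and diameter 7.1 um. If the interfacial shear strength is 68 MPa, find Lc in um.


Lc = sigma_f * d / (2 * tau_i) = 2904 * 7.1 / (2 * 68) = 151.6 um

151.6 um


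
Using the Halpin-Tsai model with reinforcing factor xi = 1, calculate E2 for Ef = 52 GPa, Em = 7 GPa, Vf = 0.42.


eta = (Ef/Em - 1)/(Ef/Em + xi) = (7.4286 - 1)/(7.4286 + 1) = 0.7627
E2 = Em*(1+xi*eta*Vf)/(1-eta*Vf) = 13.6 GPa

13.6 GPa


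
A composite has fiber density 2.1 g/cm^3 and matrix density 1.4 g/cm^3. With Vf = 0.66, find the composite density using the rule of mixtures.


rho_c = rho_f*Vf + rho_m*(1-Vf) = 2.1*0.66 + 1.4*0.34 = 1.862 g/cm^3

1.862 g/cm^3


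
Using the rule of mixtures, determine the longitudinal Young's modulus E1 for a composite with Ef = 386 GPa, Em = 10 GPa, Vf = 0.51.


E1 = Ef*Vf + Em*(1-Vf) = 386*0.51 + 10*0.49 = 201.76 GPa

201.76 GPa


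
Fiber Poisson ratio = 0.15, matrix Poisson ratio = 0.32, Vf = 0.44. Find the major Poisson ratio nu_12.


nu_12 = nu_f*Vf + nu_m*(1-Vf) = 0.15*0.44 + 0.32*0.56 = 0.2452

0.2452


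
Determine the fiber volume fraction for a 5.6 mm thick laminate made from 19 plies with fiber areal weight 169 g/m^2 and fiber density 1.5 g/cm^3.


Vf = n * FAW / (rho_f * h * 1000) = 19 * 169 / (1.5 * 5.6 * 1000) = 0.3823

0.3823


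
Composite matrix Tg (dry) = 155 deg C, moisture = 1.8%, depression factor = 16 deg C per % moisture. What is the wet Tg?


Tg_wet = Tg_dry - k*moisture = 155 - 16*1.8 = 126.2 deg C

126.2 deg C


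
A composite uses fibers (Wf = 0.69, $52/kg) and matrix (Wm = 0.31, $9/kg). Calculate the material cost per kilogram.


Cost = cost_f*Wf + cost_m*Wm = 52*0.69 + 9*0.31 = $38.67/kg

$38.67/kg


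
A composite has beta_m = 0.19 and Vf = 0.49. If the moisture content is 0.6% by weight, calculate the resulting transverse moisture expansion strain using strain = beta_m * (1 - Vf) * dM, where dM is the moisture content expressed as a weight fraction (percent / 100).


dM = 0.6/100 = 0.006
strain = beta_m * (1-Vf) * dM = 0.19 * 0.51 * 0.006 = 0.0005814

0.0005814


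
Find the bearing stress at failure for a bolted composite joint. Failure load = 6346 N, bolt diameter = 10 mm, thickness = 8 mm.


sigma_br = F/(d*h) = 6346/(10*8) = 79.3 MPa

79.3 MPa


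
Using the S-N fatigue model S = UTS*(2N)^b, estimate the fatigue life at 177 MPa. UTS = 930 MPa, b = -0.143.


N = 0.5 * (S/UTS)^(1/b) = 0.5 * (177/930)^(1/-0.143) = 54638.5607 cycles

54638.5607 cycles


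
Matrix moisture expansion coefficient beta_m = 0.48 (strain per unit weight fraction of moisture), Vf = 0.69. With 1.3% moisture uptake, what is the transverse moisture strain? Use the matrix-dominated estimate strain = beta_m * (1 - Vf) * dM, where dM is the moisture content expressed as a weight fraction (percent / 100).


dM = 1.3/100 = 0.013
strain = beta_m * (1-Vf) * dM = 0.48 * 0.31 * 0.013 = 0.0019344

0.0019344


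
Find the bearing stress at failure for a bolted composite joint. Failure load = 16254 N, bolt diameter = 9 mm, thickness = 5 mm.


sigma_br = F/(d*h) = 16254/(9*5) = 361.2 MPa

361.2 MPa


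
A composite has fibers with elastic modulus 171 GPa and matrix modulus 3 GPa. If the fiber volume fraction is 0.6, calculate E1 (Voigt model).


E1 = Ef*Vf + Em*(1-Vf) = 171*0.6 + 3*0.4 = 103.8 GPa

103.8 GPa


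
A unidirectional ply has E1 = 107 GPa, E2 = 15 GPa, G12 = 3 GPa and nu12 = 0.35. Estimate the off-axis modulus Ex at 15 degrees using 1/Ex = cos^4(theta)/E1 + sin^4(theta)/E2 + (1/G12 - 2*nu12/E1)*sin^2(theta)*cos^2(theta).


cos^4(15) = 0.870513, sin^4(15) = 0.004487, sin^2(15)*cos^2(15) = 0.0625
1/G12 - 2*nu12/E1 = 1/3 - 2*0.35/107 = 0.326791 GPa^-1
1/Ex = 0.870513/107 + 0.004487/15 + 0.326791*0.0625 = 0.0288592 GPa^-1
Ex = 34.65 GPa

34.65 GPa


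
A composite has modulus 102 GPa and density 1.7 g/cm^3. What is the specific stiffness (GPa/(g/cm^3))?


Specific stiffness = E/rho = 102/1.7 = 60.0 GPa/(g/cm^3)

60.0 GPa/(g/cm^3)


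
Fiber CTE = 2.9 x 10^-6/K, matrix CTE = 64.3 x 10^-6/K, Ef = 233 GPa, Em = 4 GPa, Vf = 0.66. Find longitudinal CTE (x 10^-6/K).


E1 = Ef*Vf + Em*(1-Vf) = 155.14
alpha_1 = (alpha_f*Ef*Vf + alpha_m*Em*(1-Vf))/E1 = 3.44 x 10^-6/K

3.44 x 10^-6/K


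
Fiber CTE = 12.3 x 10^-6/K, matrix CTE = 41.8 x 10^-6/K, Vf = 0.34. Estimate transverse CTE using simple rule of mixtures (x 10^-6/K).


alpha_2 = alpha_f*Vf + alpha_m*(1-Vf) = 12.3*0.34 + 41.8*0.66 = 31.8 x 10^-6/K

31.8 x 10^-6/K


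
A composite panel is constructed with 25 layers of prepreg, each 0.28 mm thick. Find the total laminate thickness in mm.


h = n * t_ply = 25 * 0.28 = 7.0 mm

7.0 mm


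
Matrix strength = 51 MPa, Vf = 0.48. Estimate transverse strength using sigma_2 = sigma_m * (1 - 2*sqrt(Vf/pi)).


factor = 1 - 2*sqrt(0.48/pi) = 0.2182
sigma_2 = 51 * 0.2182 = 11.13 MPa

11.13 MPa


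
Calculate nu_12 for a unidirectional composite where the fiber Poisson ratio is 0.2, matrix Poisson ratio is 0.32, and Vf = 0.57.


nu_12 = nu_f*Vf + nu_m*(1-Vf) = 0.2*0.57 + 0.32*0.43 = 0.2516

0.2516


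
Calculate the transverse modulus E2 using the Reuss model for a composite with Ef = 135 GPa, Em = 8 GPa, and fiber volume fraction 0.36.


1/E2 = Vf/Ef + (1-Vf)/Em = 0.36/135 + 0.64/8
E2 = 12.1 GPa

12.1 GPa


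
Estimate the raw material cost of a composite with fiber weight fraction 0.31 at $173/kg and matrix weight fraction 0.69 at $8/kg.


Cost = cost_f*Wf + cost_m*Wm = 173*0.31 + 8*0.69 = $59.15/kg

$59.15/kg


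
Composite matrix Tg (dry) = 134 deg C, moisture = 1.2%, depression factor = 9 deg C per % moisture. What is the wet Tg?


Tg_wet = Tg_dry - k*moisture = 134 - 9*1.2 = 123.2 deg C

123.2 deg C


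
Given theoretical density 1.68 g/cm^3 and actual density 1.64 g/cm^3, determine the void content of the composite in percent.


Void% = (rho_theo - rho_actual)/rho_theo * 100 = (1.68 - 1.64)/1.68 * 100 = 2.38%

2.38%


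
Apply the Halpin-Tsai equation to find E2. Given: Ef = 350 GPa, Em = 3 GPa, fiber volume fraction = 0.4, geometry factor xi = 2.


eta = (Ef/Em - 1)/(Ef/Em + xi) = (116.6667 - 1)/(116.6667 + 2) = 0.9747
E2 = Em*(1+xi*eta*Vf)/(1-eta*Vf) = 8.75 GPa

8.75 GPa


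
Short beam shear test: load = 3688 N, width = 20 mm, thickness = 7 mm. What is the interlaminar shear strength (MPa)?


ILSS = 3F/(4bh) = 3*3688/(4*20*7) = 19.76 MPa

19.76 MPa


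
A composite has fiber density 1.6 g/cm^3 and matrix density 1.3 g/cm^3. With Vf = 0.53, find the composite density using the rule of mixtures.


rho_c = rho_f*Vf + rho_m*(1-Vf) = 1.6*0.53 + 1.3*0.47 = 1.459 g/cm^3

1.459 g/cm^3


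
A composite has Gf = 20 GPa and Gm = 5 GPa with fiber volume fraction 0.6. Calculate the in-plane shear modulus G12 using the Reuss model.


1/G12 = Vf/Gf + (1-Vf)/Gm = 0.6/20 + 0.4/5
G12 = 9.09 GPa

9.09 GPa


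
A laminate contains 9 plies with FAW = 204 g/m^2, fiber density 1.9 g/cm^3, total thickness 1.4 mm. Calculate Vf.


Vf = n * FAW / (rho_f * h * 1000) = 9 * 204 / (1.9 * 1.4 * 1000) = 0.6902

0.6902


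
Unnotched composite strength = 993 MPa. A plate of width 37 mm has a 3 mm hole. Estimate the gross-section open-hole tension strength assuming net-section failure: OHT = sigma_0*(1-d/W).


OHT = sigma_0*(1-d/W) = 993*(1-3/37) = 912.5 MPa

912.5 MPa


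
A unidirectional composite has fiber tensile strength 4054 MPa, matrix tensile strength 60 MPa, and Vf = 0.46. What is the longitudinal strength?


sigma_1 = sigma_f*Vf + sigma_m*(1-Vf) = 4054*0.46 + 60*0.54 = 1897.2 MPa

1897.2 MPa


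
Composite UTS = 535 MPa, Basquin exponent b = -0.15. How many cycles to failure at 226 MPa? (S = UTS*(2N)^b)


N = 0.5 * (S/UTS)^(1/b) = 0.5 * (226/535)^(1/-0.15) = 156.2928 cycles

156.2928 cycles


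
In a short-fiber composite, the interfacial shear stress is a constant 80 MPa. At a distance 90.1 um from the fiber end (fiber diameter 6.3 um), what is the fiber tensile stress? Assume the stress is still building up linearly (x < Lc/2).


Force balance: sigma_f * (pi*d^2/4) = tau * (pi*d) * x  ->  sigma_f = 4 * tau * x / d
sigma_f = 4 * 80 * 90.1 / 6.3 = 4576.5 MPa

4576.5 MPa


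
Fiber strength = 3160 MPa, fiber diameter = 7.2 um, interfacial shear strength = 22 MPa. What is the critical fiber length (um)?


Lc = sigma_f * d / (2 * tau_i) = 3160 * 7.2 / (2 * 22) = 517.1 um

517.1 um


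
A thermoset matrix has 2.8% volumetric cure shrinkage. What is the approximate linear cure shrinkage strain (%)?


Linear shrinkage ≈ vol_shrink/3 = 2.8/3 = 0.933%

0.933%


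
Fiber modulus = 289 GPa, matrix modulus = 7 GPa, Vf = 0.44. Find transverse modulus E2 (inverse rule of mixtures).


1/E2 = Vf/Ef + (1-Vf)/Em = 0.44/289 + 0.56/7
E2 = 12.27 GPa

12.27 GPa


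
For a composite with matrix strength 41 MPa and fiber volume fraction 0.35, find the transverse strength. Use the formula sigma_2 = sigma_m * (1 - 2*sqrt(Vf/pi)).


factor = 1 - 2*sqrt(0.35/pi) = 0.3324
sigma_2 = 41 * 0.3324 = 13.63 MPa

13.63 MPa


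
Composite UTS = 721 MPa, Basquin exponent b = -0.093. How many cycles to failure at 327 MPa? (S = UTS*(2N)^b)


N = 0.5 * (S/UTS)^(1/b) = 0.5 * (327/721)^(1/-0.093) = 2462.1179 cycles

2462.1179 cycles


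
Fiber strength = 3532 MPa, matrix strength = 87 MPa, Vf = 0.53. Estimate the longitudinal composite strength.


sigma_1 = sigma_f*Vf + sigma_m*(1-Vf) = 3532*0.53 + 87*0.47 = 1912.9 MPa

1912.9 MPa


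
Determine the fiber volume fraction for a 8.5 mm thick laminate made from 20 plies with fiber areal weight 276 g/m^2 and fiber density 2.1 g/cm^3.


Vf = n * FAW / (rho_f * h * 1000) = 20 * 276 / (2.1 * 8.5 * 1000) = 0.3092

0.3092


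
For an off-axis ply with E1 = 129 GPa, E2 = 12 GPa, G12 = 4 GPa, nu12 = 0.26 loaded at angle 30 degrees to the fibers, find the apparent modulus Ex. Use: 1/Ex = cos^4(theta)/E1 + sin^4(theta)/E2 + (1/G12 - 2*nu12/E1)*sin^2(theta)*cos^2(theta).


cos^4(30) = 0.5625, sin^4(30) = 0.0625, sin^2(30)*cos^2(30) = 0.1875
1/G12 - 2*nu12/E1 = 1/4 - 2*0.26/129 = 0.245969 GPa^-1
1/Ex = 0.5625/129 + 0.0625/12 + 0.245969*0.1875 = 0.055688 GPa^-1
Ex = 17.96 GPa

17.96 GPa


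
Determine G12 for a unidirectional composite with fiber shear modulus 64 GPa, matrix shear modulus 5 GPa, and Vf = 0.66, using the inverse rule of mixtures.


1/G12 = Vf/Gf + (1-Vf)/Gm = 0.66/64 + 0.34/5
G12 = 12.77 GPa

12.77 GPa


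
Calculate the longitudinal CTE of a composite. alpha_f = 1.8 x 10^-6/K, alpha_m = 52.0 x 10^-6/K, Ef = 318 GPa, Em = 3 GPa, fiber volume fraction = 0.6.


E1 = Ef*Vf + Em*(1-Vf) = 192.0
alpha_1 = (alpha_f*Ef*Vf + alpha_m*Em*(1-Vf))/E1 = 2.11 x 10^-6/K

2.11 x 10^-6/K


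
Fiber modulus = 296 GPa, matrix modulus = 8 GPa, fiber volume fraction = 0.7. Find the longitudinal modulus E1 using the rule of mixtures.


E1 = Ef*Vf + Em*(1-Vf) = 296*0.7 + 8*0.3 = 209.6 GPa

209.6 GPa


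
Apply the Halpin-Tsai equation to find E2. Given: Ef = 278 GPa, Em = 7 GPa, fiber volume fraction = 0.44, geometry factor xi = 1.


eta = (Ef/Em - 1)/(Ef/Em + xi) = (39.7143 - 1)/(39.7143 + 1) = 0.9509
E2 = Em*(1+xi*eta*Vf)/(1-eta*Vf) = 17.07 GPa

17.07 GPa


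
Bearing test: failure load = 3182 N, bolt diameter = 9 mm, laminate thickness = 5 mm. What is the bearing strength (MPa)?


sigma_br = F/(d*h) = 3182/(9*5) = 70.7 MPa

70.7 MPa


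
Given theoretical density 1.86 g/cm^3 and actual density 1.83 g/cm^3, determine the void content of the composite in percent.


Void% = (rho_theo - rho_actual)/rho_theo * 100 = (1.86 - 1.83)/1.86 * 100 = 1.61%

1.61%


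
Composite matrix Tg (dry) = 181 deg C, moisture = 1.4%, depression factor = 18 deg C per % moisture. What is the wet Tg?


Tg_wet = Tg_dry - k*moisture = 181 - 18*1.4 = 155.8 deg C

155.8 deg C


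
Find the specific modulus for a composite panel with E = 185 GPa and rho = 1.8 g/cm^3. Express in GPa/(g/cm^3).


Specific stiffness = E/rho = 185/1.8 = 102.8 GPa/(g/cm^3)

102.8 GPa/(g/cm^3)


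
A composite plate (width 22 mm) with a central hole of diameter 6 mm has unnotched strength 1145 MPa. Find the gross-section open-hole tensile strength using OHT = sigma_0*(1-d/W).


OHT = sigma_0*(1-d/W) = 1145*(1-6/22) = 832.7 MPa

832.7 MPa


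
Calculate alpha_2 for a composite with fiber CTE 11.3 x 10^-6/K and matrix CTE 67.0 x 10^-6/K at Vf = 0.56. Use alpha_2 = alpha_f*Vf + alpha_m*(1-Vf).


alpha_2 = alpha_f*Vf + alpha_m*(1-Vf) = 11.3*0.56 + 67.0*0.44 = 35.8 x 10^-6/K

35.8 x 10^-6/K


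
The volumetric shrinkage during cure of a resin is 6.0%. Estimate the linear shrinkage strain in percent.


Linear shrinkage ≈ vol_shrink/3 = 6.0/3 = 2.0%

2.0%


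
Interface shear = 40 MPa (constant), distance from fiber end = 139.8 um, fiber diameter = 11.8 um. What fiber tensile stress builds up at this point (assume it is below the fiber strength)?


Force balance: sigma_f * (pi*d^2/4) = tau * (pi*d) * x  ->  sigma_f = 4 * tau * x / d
sigma_f = 4 * 40 * 139.8 / 11.8 = 1895.6 MPa

1895.6 MPa


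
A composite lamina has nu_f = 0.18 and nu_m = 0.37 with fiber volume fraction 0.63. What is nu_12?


nu_12 = nu_f*Vf + nu_m*(1-Vf) = 0.18*0.63 + 0.37*0.37 = 0.2503

0.2503


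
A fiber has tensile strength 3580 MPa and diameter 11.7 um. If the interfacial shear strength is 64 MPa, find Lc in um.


Lc = sigma_f * d / (2 * tau_i) = 3580 * 11.7 / (2 * 64) = 327.2 um

327.2 um


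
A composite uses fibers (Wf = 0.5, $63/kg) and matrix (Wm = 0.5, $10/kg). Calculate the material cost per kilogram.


Cost = cost_f*Wf + cost_m*Wm = 63*0.5 + 10*0.5 = $36.5/kg

$36.5/kg


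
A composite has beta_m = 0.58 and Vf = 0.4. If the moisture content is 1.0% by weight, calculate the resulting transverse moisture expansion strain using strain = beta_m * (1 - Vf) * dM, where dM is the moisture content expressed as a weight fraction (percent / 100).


dM = 1.0/100 = 0.01
strain = beta_m * (1-Vf) * dM = 0.58 * 0.6 * 0.01 = 0.00348

0.00348


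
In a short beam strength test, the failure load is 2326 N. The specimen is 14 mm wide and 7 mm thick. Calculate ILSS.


ILSS = 3F/(4bh) = 3*2326/(4*14*7) = 17.8 MPa

17.8 MPa


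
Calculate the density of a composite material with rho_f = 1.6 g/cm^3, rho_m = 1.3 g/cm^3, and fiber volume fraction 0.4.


rho_c = rho_f*Vf + rho_m*(1-Vf) = 1.6*0.4 + 1.3*0.6 = 1.42 g/cm^3

1.42 g/cm^3


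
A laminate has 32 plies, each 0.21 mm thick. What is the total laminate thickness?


h = n * t_ply = 32 * 0.21 = 6.72 mm

6.72 mm


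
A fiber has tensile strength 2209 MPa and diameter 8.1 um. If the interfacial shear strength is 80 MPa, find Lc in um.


Lc = sigma_f * d / (2 * tau_i) = 2209 * 8.1 / (2 * 80) = 111.8 um

111.8 um


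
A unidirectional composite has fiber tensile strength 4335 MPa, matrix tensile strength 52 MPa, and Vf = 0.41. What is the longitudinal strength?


sigma_1 = sigma_f*Vf + sigma_m*(1-Vf) = 4335*0.41 + 52*0.59 = 1808.0 MPa

1808.0 MPa


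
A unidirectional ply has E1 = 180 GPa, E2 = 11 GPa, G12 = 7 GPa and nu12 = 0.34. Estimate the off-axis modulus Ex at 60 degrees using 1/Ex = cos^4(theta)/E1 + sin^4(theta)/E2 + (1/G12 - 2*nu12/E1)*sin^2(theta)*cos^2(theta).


cos^4(60) = 0.0625, sin^4(60) = 0.5625, sin^2(60)*cos^2(60) = 0.1875
1/G12 - 2*nu12/E1 = 1/7 - 2*0.34/180 = 0.139079 GPa^-1
1/Ex = 0.0625/180 + 0.5625/11 + 0.139079*0.1875 = 0.077561 GPa^-1
Ex = 12.89 GPa

12.89 GPa


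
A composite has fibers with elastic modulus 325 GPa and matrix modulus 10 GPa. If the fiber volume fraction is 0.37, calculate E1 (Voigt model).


E1 = Ef*Vf + Em*(1-Vf) = 325*0.37 + 10*0.63 = 126.55 GPa

126.55 GPa


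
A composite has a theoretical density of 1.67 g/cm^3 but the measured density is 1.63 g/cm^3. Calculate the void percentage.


Void% = (rho_theo - rho_actual)/rho_theo * 100 = (1.67 - 1.63)/1.67 * 100 = 2.4%

2.4%


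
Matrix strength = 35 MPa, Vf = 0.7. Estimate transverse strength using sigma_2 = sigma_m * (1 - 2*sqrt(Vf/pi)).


factor = 1 - 2*sqrt(0.7/pi) = 0.0559
sigma_2 = 35 * 0.0559 = 1.96 MPa

1.96 MPa


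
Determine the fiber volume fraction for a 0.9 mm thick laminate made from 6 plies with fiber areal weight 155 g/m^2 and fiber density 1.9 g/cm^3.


Vf = n * FAW / (rho_f * h * 1000) = 6 * 155 / (1.9 * 0.9 * 1000) = 0.5439

0.5439


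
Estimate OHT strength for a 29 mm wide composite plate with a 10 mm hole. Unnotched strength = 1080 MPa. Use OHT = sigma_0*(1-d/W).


OHT = sigma_0*(1-d/W) = 1080*(1-10/29) = 707.6 MPa

707.6 MPa


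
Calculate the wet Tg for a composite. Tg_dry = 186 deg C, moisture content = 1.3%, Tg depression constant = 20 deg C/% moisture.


Tg_wet = Tg_dry - k*moisture = 186 - 20*1.3 = 160.0 deg C

160.0 deg C


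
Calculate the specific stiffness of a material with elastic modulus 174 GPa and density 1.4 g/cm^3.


Specific stiffness = E/rho = 174/1.4 = 124.3 GPa/(g/cm^3)

124.3 GPa/(g/cm^3)


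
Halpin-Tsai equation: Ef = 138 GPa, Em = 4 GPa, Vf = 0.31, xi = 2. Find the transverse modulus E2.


eta = (Ef/Em - 1)/(Ef/Em + xi) = (34.5 - 1)/(34.5 + 2) = 0.9178
E2 = Em*(1+xi*eta*Vf)/(1-eta*Vf) = 8.77 GPa

8.77 GPa


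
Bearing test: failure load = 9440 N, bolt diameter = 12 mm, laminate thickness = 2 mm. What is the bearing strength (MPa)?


sigma_br = F/(d*h) = 9440/(12*2) = 393.3 MPa

393.3 MPa


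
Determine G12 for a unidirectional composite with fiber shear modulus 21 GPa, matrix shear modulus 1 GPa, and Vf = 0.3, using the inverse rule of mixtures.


1/G12 = Vf/Gf + (1-Vf)/Gm = 0.3/21 + 0.7/1
G12 = 1.4 GPa

1.4 GPa


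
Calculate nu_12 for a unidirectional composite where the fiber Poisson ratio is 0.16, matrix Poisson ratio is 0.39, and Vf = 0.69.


nu_12 = nu_f*Vf + nu_m*(1-Vf) = 0.16*0.69 + 0.39*0.31 = 0.2313

0.2313


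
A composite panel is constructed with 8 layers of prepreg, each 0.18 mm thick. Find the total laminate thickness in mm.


h = n * t_ply = 8 * 0.18 = 1.44 mm

1.44 mm


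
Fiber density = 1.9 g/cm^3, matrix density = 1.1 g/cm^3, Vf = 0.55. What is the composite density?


rho_c = rho_f*Vf + rho_m*(1-Vf) = 1.9*0.55 + 1.1*0.45 = 1.54 g/cm^3

1.54 g/cm^3


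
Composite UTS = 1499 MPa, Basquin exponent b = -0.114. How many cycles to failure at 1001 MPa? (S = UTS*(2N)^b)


N = 0.5 * (S/UTS)^(1/b) = 0.5 * (1001/1499)^(1/-0.114) = 17.2696 cycles

17.2696 cycles


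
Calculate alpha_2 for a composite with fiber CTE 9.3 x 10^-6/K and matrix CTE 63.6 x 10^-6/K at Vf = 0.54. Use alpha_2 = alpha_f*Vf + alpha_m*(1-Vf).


alpha_2 = alpha_f*Vf + alpha_m*(1-Vf) = 9.3*0.54 + 63.6*0.46 = 34.3 x 10^-6/K

34.3 x 10^-6/K


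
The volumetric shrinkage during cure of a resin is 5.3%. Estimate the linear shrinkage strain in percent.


Linear shrinkage ≈ vol_shrink/3 = 5.3/3 = 1.767%

1.767%


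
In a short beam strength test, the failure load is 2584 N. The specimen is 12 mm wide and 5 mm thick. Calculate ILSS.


ILSS = 3F/(4bh) = 3*2584/(4*12*5) = 32.3 MPa

32.3 MPa


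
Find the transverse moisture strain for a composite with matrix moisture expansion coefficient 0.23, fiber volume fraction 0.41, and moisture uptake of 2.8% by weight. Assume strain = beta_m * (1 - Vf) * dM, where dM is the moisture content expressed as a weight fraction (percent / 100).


dM = 2.8/100 = 0.028
strain = beta_m * (1-Vf) * dM = 0.23 * 0.59 * 0.028 = 0.0037996

0.0037996


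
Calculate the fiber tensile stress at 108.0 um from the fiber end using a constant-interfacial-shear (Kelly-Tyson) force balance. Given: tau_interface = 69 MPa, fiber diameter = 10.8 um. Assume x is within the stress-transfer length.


Force balance: sigma_f * (pi*d^2/4) = tau * (pi*d) * x  ->  sigma_f = 4 * tau * x / d
sigma_f = 4 * 69 * 108.0 / 10.8 = 2760.0 MPa

2760.0 MPa


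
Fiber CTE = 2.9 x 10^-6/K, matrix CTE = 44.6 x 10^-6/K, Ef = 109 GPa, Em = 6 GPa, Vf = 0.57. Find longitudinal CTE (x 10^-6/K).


E1 = Ef*Vf + Em*(1-Vf) = 64.71
alpha_1 = (alpha_f*Ef*Vf + alpha_m*Em*(1-Vf))/E1 = 4.56 x 10^-6/K

4.56 x 10^-6/K


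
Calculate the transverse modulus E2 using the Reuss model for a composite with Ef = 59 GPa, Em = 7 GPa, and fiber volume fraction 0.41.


1/E2 = Vf/Ef + (1-Vf)/Em = 0.41/59 + 0.59/7
E2 = 10.96 GPa

10.96 GPa


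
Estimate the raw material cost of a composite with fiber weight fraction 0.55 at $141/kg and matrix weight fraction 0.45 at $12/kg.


Cost = cost_f*Wf + cost_m*Wm = 141*0.55 + 12*0.45 = $82.95/kg

$82.95/kg


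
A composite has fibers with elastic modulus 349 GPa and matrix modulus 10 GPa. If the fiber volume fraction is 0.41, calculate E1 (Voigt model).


E1 = Ef*Vf + Em*(1-Vf) = 349*0.41 + 10*0.59 = 148.99 GPa

148.99 GPa


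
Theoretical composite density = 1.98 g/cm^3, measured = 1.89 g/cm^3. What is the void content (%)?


Void% = (rho_theo - rho_actual)/rho_theo * 100 = (1.98 - 1.89)/1.98 * 100 = 4.55%

4.55%


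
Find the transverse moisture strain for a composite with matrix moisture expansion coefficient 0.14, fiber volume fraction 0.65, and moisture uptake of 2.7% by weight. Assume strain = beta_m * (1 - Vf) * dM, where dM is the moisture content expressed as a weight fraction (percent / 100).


dM = 2.7/100 = 0.027
strain = beta_m * (1-Vf) * dM = 0.14 * 0.35 * 0.027 = 0.001323

0.001323


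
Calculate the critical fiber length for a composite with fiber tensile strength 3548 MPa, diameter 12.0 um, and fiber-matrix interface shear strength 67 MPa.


Lc = sigma_f * d / (2 * tau_i) = 3548 * 12.0 / (2 * 67) = 317.7 um

317.7 um


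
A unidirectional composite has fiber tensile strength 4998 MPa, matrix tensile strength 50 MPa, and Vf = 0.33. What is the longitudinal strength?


sigma_1 = sigma_f*Vf + sigma_m*(1-Vf) = 4998*0.33 + 50*0.67 = 1682.8 MPa

1682.8 MPa


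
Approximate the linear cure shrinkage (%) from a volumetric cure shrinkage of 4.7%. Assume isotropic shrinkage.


Linear shrinkage ≈ vol_shrink/3 = 4.7/3 = 1.567%

1.567%


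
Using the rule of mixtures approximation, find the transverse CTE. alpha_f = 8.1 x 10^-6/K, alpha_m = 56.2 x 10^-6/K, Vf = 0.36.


alpha_2 = alpha_f*Vf + alpha_m*(1-Vf) = 8.1*0.36 + 56.2*0.64 = 38.9 x 10^-6/K

38.9 x 10^-6/K


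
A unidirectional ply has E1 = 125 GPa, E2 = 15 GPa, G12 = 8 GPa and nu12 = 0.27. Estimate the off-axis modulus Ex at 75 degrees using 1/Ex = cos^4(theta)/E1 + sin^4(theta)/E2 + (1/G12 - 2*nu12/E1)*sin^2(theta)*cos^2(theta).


cos^4(75) = 0.004487, sin^4(75) = 0.870513, sin^2(75)*cos^2(75) = 0.0625
1/G12 - 2*nu12/E1 = 1/8 - 2*0.27/125 = 0.12068 GPa^-1
1/Ex = 0.004487/125 + 0.870513/15 + 0.12068*0.0625 = 0.0656126 GPa^-1
Ex = 15.24 GPa

15.24 GPa


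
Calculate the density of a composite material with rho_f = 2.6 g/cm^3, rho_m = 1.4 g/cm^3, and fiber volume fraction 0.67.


rho_c = rho_f*Vf + rho_m*(1-Vf) = 2.6*0.67 + 1.4*0.33 = 2.204 g/cm^3

2.204 g/cm^3


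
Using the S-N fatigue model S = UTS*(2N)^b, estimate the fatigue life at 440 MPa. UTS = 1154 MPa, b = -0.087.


N = 0.5 * (S/UTS)^(1/b) = 0.5 * (440/1154)^(1/-0.087) = 32525.5313 cycles

32525.5313 cycles


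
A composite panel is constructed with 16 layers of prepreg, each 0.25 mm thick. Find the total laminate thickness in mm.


h = n * t_ply = 16 * 0.25 = 4.0 mm

4.0 mm


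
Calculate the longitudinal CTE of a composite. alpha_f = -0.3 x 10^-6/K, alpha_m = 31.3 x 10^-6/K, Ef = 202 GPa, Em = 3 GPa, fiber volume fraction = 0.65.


E1 = Ef*Vf + Em*(1-Vf) = 132.35
alpha_1 = (alpha_f*Ef*Vf + alpha_m*Em*(1-Vf))/E1 = -0.05 x 10^-6/K

-0.05 x 10^-6/K


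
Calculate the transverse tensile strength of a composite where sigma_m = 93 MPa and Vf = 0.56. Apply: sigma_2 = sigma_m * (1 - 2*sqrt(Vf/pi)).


factor = 1 - 2*sqrt(0.56/pi) = 0.1556
sigma_2 = 93 * 0.1556 = 14.47 MPa

14.47 MPa


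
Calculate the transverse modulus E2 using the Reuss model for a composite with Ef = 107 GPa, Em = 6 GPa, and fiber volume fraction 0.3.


1/E2 = Vf/Ef + (1-Vf)/Em = 0.3/107 + 0.7/6
E2 = 8.37 GPa

8.37 GPa


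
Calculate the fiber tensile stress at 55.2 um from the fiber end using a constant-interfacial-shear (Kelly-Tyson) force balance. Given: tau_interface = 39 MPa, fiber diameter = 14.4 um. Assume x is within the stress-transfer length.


Force balance: sigma_f * (pi*d^2/4) = tau * (pi*d) * x  ->  sigma_f = 4 * tau * x / d
sigma_f = 4 * 39 * 55.2 / 14.4 = 598.0 MPa

598.0 MPa


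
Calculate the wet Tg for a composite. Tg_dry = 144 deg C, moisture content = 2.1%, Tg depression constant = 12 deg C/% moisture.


Tg_wet = Tg_dry - k*moisture = 144 - 12*2.1 = 118.8 deg C

118.8 deg C


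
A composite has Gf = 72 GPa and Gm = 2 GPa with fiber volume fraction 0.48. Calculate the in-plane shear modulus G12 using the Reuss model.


1/G12 = Vf/Gf + (1-Vf)/Gm = 0.48/72 + 0.52/2
G12 = 3.75 GPa

3.75 GPa


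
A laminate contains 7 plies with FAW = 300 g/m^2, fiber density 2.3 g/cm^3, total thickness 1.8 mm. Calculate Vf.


Vf = n * FAW / (rho_f * h * 1000) = 7 * 300 / (2.3 * 1.8 * 1000) = 0.5072

0.5072


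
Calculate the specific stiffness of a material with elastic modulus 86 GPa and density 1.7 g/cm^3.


Specific stiffness = E/rho = 86/1.7 = 50.6 GPa/(g/cm^3)

50.6 GPa/(g/cm^3)


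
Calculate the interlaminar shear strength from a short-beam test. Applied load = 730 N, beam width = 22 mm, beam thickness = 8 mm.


ILSS = 3F/(4bh) = 3*730/(4*22*8) = 3.11 MPa

3.11 MPa


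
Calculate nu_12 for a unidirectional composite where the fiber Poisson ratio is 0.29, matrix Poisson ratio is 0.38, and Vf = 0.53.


nu_12 = nu_f*Vf + nu_m*(1-Vf) = 0.29*0.53 + 0.38*0.47 = 0.3323

0.3323


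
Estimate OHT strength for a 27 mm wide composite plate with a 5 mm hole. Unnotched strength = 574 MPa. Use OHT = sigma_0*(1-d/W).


OHT = sigma_0*(1-d/W) = 574*(1-5/27) = 467.7 MPa

467.7 MPa


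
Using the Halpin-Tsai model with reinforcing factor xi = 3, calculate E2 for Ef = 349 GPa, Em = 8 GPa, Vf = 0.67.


eta = (Ef/Em - 1)/(Ef/Em + xi) = (43.625 - 1)/(43.625 + 3) = 0.9142
E2 = Em*(1+xi*eta*Vf)/(1-eta*Vf) = 58.58 GPa

58.58 GPa


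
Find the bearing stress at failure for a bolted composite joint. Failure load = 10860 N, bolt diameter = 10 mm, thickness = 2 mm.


sigma_br = F/(d*h) = 10860/(10*2) = 543.0 MPa

543.0 MPa


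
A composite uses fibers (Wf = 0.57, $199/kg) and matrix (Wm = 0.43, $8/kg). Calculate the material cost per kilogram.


Cost = cost_f*Wf + cost_m*Wm = 199*0.57 + 8*0.43 = $116.87/kg

$116.87/kg


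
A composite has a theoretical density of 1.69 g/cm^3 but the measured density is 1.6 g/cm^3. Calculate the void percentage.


Void% = (rho_theo - rho_actual)/rho_theo * 100 = (1.69 - 1.6)/1.69 * 100 = 5.33%

5.33%
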